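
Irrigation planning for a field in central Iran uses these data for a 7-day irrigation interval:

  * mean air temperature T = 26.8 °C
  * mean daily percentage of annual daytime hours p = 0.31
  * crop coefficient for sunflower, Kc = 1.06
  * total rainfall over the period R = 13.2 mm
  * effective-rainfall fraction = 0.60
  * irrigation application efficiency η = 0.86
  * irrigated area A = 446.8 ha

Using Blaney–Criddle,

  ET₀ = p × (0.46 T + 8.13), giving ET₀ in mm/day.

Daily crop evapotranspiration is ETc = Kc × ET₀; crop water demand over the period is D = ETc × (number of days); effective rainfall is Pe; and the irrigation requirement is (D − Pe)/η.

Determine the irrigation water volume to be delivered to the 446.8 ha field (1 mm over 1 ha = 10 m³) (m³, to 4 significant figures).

203300 m³

ET₀ = 0.31 × (0.46 × 26.8 + 8.13) = 0.31 × 20.458 = 6.3420 mm/d
ETc = Kc × ET₀ = 1.06 × 6.3420 = 6.7225 mm/d
Crop demand D = ETc × 7 d = 6.7225 × 7 = 47.058 mm
Pe = 0.60 × 13.2 = 7.920 mm
D − Pe = 47.058 − 7.920 = 39.138 mm
Gross irrigation = 39.138 / 0.86 = 45.509 mm
Volume = 45.509 mm × 446.8 ha × 10 = 203334.2 m³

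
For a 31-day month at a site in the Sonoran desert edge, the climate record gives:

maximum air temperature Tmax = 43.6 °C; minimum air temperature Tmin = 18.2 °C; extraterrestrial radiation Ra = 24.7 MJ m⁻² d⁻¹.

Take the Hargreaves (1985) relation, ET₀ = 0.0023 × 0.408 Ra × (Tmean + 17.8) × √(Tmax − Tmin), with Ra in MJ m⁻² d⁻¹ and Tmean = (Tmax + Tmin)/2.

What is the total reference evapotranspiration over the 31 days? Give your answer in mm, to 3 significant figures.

176 mm

Tmean = (43.6 + 18.2)/2 = 30.90 °C
0.408 Ra = 0.408 × 24.7 = 10.0776 mm/d equivalent
ET₀ = 0.0023 × 10.0776 × (30.90 + 17.8) × √25.4 = 0.0023 × 10.0776 × 48.70 × 5.0398 = 5.6889 mm/d
Over 31 days: 5.6889 × 31 = 176.356 mm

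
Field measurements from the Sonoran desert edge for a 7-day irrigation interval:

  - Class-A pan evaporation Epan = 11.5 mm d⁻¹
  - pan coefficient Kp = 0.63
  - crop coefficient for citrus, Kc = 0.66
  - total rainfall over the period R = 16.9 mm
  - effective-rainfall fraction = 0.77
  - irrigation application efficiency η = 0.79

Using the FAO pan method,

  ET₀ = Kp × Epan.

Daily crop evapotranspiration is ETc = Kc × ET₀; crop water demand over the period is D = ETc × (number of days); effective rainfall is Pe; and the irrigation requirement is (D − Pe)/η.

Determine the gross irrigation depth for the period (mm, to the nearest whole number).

ET₀ = 0.63 × 11.5 = 7.2450 mm/d
ETc = Kc × ET₀ = 0.66 × 7.2450 = 4.7817 mm/d
Crop demand D = ETc × 7 d = 4.7817 × 7 = 33.472 mm
Pe = 0.77 × 16.9 = 13.013 mm
D − Pe = 33.472 − 13.013 = 20.459 mm
Gross irrigation = 20.459 / 0.79 = 25.897 mm

26 mm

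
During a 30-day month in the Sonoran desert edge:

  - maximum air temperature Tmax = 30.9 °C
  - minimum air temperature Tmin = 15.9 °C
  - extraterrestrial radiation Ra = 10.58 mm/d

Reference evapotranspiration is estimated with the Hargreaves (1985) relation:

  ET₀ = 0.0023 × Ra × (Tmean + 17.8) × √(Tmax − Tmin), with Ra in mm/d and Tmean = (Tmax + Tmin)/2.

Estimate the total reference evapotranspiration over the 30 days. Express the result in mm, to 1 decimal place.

Tmean = (30.9 + 15.9)/2 = 23.40 °C
ET₀ = 0.0023 × 10.58 × (23.40 + 17.8) × √15.0 = 0.0023 × 10.58 × 41.20 × 3.8730 = 3.8829 mm/d
Over 30 days: 3.8829 × 30 = 116.487 mm

116.5 mm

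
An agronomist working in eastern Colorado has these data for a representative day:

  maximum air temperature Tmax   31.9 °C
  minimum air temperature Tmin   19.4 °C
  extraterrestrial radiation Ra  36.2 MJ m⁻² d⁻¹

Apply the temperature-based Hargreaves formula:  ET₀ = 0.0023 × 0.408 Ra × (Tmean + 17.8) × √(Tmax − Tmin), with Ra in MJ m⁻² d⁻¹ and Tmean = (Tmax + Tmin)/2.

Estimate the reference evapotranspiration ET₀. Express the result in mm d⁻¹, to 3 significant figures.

5.22 mm d⁻¹

Tmean = (31.9 + 19.4)/2 = 25.65 °C
0.408 Ra = 0.408 × 36.2 = 14.7696 mm/d equivalent
ET₀ = 0.0023 × 14.7696 × (25.65 + 17.8) × √12.5 = 0.0023 × 14.7696 × 43.45 × 3.5355 = 5.2184 mm/d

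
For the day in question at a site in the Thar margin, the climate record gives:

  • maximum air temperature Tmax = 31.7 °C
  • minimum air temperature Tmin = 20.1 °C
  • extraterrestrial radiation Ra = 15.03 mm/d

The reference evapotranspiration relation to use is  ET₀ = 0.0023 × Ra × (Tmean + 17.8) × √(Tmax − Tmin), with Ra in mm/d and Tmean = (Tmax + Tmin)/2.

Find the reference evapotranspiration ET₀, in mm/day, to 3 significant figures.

Tmean = (31.7 + 20.1)/2 = 25.90 °C
ET₀ = 0.0023 × 15.03 × (25.90 + 17.8) × √11.6 = 0.0023 × 15.03 × 43.70 × 3.4059 = 5.1452 mm/d

5.15 mm/day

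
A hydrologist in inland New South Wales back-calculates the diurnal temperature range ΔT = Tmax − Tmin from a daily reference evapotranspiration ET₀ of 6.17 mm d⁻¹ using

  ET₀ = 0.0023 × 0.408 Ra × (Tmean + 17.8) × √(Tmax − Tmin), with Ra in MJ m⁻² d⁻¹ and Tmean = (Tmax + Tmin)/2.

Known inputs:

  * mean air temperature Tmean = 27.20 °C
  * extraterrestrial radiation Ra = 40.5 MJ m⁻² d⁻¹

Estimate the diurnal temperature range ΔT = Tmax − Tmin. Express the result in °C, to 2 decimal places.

√ΔT = ET₀ / [0.0023 × 0.408 × Ra × (Tmean+17.8)] = 6.17 / (0.0023 × 16.5240 × 45.00) = 3.6077
ΔT = 3.6077² = 13.015 °C

13.02 °C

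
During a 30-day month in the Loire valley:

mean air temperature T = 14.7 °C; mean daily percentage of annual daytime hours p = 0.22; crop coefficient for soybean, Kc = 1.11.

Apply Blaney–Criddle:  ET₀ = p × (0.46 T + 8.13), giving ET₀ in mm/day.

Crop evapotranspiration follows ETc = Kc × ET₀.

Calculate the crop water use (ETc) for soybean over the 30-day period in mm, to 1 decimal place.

109.1 mm

ET₀ = 0.22 × (0.46 × 14.7 + 8.13) = 0.22 × 14.892 = 3.2762 mm/d
ETc = Kc × ET₀ = 1.11 × 3.2762 = 3.6366 mm/d
Over 30 days: 3.6366 × 30 = 109.098 mm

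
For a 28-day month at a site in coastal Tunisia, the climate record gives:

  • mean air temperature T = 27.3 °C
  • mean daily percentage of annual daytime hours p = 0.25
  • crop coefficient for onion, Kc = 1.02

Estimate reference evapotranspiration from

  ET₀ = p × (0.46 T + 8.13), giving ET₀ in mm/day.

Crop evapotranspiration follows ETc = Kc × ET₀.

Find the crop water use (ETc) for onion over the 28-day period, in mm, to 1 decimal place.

ET₀ = 0.25 × (0.46 × 27.3 + 8.13) = 0.25 × 20.688 = 5.1720 mm/d
ETc = Kc × ET₀ = 1.02 × 5.1720 = 5.2754 mm/d
Over 28 days: 5.2754 × 28 = 147.711 mm

147.7 mm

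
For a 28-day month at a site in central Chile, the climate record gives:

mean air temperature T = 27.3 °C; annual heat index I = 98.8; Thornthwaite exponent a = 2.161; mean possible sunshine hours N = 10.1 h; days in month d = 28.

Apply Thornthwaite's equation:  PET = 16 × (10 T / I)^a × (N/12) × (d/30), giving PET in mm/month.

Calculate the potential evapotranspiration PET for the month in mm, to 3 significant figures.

113 mm

10T/I = 10 × 27.3 / 98.8 = 2.7632
(10T/I)^a = 2.7632^2.161 = 8.9927
Uncorrected PET = 16 × 8.9927 = 143.883 mm
Correction = (N/12)(d/30) = (10.1/12)(28/30) = 0.7856
PET = 143.883 × 0.7856 = 113.034 mm/month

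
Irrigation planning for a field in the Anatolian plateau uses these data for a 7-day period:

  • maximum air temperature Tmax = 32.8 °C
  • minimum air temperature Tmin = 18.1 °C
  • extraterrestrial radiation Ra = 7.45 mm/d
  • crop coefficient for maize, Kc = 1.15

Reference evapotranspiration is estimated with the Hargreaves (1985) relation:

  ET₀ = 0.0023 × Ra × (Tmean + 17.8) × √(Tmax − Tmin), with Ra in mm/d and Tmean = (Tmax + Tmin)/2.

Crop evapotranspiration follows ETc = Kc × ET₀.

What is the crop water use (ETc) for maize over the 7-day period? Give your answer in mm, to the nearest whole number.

23 mm

Tmean = (32.8 + 18.1)/2 = 25.45 °C
ET₀ = 0.0023 × 7.45 × (25.45 + 17.8) × √14.7 = 0.0023 × 7.45 × 43.25 × 3.8341 = 2.8414 mm/d
ETc = Kc × ET₀ = 1.15 × 2.8414 = 3.2676 mm/d
Over 7 days: 3.2676 × 7 = 22.873 mm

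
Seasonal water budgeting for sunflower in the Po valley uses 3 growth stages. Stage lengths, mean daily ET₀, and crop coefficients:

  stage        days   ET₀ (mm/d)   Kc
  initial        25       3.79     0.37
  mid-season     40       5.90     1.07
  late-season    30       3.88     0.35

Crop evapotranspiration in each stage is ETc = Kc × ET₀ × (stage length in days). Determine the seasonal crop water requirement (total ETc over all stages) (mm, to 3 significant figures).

initial: 0.37 × 3.79 × 25 = 35.06 mm
mid-season: 1.07 × 5.90 × 40 = 252.52 mm
late-season: 0.35 × 3.88 × 30 = 40.74 mm
Seasonal total = 328.32 mm

328 mm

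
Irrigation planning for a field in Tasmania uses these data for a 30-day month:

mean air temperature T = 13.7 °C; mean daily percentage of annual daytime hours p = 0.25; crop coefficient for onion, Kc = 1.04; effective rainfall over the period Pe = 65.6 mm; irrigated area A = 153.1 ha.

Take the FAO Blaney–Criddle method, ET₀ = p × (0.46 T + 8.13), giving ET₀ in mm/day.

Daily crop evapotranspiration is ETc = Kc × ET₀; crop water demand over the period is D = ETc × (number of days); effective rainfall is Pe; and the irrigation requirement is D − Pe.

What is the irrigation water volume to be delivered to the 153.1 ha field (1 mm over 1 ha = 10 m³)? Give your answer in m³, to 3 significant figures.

71900 m³

ET₀ = 0.25 × (0.46 × 13.7 + 8.13) = 0.25 × 14.432 = 3.6080 mm/d
ETc = Kc × ET₀ = 1.04 × 3.6080 = 3.7523 mm/d
Crop demand D = ETc × 30 d = 3.7523 × 30 = 112.569 mm
D − Pe = 112.569 − 65.6 = 46.969 mm
Volume = 46.969 mm × 153.1 ha × 10 = 71909.5 m³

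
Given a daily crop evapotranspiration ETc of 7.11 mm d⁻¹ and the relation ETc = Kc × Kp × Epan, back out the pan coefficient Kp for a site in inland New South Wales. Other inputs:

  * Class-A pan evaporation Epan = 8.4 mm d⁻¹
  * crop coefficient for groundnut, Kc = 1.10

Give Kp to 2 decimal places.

ETc = Kc × Kp × Epan  ⇒  Kp = ETc / (Kc × Epan)
Kp = 7.11 / (1.10 × 8.4) = 7.11 / 9.240 = 0.7695

0.77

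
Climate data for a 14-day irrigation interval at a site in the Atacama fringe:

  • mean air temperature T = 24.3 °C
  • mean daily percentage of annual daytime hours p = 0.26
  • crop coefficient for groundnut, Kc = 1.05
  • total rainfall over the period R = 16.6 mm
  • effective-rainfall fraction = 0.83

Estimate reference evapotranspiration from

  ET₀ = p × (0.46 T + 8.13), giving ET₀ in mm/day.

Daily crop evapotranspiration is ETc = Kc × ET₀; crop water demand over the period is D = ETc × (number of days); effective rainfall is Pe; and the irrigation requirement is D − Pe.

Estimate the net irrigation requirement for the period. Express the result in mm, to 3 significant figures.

ET₀ = 0.26 × (0.46 × 24.3 + 8.13) = 0.26 × 19.308 = 5.0201 mm/d
ETc = Kc × ET₀ = 1.05 × 5.0201 = 5.2711 mm/d
Crop demand D = ETc × 14 d = 5.2711 × 14 = 73.795 mm
Pe = 0.83 × 16.6 = 13.778 mm
D − Pe = 73.795 − 13.778 = 60.017 mm

60.0 mm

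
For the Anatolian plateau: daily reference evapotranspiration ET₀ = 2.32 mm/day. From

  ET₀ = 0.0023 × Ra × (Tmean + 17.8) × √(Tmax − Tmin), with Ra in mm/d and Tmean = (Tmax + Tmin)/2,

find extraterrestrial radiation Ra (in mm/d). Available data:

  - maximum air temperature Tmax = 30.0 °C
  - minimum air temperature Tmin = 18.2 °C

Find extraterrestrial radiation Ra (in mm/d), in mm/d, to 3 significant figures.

Tmean = 24.10 °C; √ΔT = 3.4351
Ra = ET₀ / [0.0023 × (Tmean+17.8) × √ΔT] = 2.32 / (0.0023 × 41.90 × 3.4351) = 7.008 mm/d

7.01 mm/d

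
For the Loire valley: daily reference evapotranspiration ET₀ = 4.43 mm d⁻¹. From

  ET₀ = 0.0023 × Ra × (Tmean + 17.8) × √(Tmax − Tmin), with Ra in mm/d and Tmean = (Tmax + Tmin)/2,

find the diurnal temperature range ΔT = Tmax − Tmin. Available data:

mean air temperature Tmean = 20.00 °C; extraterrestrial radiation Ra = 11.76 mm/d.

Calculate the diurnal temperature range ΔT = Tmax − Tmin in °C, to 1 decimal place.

18.8 °C

√ΔT = ET₀ / [0.0023 × Ra × (Tmean+17.8)] = 4.43 / (0.0023 × 11.76 × 37.80) = 4.3329
ΔT = 4.3329² = 18.774 °C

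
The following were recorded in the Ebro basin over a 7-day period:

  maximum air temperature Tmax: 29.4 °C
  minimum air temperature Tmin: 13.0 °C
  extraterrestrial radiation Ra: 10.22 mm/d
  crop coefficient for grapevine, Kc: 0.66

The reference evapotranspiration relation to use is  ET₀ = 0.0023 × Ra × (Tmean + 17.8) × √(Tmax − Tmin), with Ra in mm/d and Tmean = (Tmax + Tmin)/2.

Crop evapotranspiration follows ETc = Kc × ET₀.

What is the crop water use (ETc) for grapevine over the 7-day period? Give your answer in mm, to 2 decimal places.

17.15 mm

Tmean = (29.4 + 13.0)/2 = 21.20 °C
ET₀ = 0.0023 × 10.22 × (21.20 + 17.8) × √16.4 = 0.0023 × 10.22 × 39.00 × 4.0497 = 3.7125 mm/d
ETc = Kc × ET₀ = 0.66 × 3.7125 = 2.4503 mm/d
Over 7 days: 2.4503 × 7 = 17.152 mm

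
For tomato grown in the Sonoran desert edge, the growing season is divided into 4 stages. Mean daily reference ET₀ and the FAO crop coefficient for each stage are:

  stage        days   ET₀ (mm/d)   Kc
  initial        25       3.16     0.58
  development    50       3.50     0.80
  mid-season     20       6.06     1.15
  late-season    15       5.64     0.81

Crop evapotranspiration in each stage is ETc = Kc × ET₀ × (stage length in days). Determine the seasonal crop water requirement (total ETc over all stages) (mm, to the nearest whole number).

initial: 0.58 × 3.16 × 25 = 45.82 mm
development: 0.80 × 3.50 × 50 = 140.00 mm
mid-season: 1.15 × 6.06 × 20 = 139.38 mm
late-season: 0.81 × 5.64 × 15 = 68.53 mm
Seasonal total = 393.73 mm

394 mm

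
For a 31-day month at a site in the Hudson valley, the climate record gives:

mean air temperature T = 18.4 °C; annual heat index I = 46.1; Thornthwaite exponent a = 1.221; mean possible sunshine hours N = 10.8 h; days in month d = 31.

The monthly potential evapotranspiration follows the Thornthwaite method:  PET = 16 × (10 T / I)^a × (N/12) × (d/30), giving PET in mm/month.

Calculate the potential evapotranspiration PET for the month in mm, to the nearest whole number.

10T/I = 10 × 18.4 / 46.1 = 3.9913
(10T/I)^a = 3.9913^1.221 = 5.4195
Uncorrected PET = 16 × 5.4195 = 86.712 mm
Correction = (N/12)(d/30) = (10.8/12)(31/30) = 0.9300
PET = 86.712 × 0.9300 = 80.642 mm/month

81 mm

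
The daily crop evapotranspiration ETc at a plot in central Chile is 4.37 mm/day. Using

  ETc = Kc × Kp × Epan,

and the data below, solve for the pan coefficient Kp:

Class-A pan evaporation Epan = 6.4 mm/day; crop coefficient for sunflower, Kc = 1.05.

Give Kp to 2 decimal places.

0.65

ETc = Kc × Kp × Epan  ⇒  Kp = ETc / (Kc × Epan)
Kp = 4.37 / (1.05 × 6.4) = 4.37 / 6.720 = 0.6503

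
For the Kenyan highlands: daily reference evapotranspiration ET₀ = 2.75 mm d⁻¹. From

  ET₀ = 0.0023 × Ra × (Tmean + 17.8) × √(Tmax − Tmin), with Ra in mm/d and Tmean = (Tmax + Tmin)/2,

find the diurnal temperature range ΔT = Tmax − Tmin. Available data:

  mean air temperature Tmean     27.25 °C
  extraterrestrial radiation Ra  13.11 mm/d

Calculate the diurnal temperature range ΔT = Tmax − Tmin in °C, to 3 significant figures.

4.10 °C

√ΔT = ET₀ / [0.0023 × Ra × (Tmean+17.8)] = 2.75 / (0.0023 × 13.11 × 45.05) = 2.0245
ΔT = 2.0245² = 4.099 °C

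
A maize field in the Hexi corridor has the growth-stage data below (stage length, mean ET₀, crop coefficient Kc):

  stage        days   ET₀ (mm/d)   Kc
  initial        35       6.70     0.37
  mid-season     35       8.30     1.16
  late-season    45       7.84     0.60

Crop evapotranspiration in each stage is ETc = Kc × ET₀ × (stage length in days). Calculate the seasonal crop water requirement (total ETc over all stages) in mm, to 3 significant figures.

635 mm

initial: 0.37 × 6.70 × 35 = 86.77 mm
mid-season: 1.16 × 8.30 × 35 = 336.98 mm
late-season: 0.60 × 7.84 × 45 = 211.68 mm
Seasonal total = 635.43 mm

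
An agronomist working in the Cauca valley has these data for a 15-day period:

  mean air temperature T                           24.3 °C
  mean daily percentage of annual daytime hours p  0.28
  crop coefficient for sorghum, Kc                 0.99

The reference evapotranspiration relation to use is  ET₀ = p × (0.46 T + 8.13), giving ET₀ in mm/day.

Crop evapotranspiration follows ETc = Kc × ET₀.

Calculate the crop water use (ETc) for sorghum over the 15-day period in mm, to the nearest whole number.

ET₀ = 0.28 × (0.46 × 24.3 + 8.13) = 0.28 × 19.308 = 5.4062 mm/d
ETc = Kc × ET₀ = 0.99 × 5.4062 = 5.3521 mm/d
Over 15 days: 5.3521 × 15 = 80.282 mm

80 mm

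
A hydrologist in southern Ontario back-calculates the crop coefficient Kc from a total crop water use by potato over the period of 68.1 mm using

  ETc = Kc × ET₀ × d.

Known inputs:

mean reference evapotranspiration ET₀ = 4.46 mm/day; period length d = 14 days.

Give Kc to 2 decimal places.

1.09

ETc = Kc × ET₀ × d  ⇒  Kc = ETc / (ET₀ × d)
Kc = 68.1 / (4.46 × 14) = 68.1 / 62.44 = 1.0906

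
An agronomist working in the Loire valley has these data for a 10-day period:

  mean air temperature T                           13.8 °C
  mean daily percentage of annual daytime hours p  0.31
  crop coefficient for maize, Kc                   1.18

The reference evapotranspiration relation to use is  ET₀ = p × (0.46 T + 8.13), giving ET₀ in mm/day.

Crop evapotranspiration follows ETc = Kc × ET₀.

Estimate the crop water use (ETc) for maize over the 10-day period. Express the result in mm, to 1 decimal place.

53.0 mm

ET₀ = 0.31 × (0.46 × 13.8 + 8.13) = 0.31 × 14.478 = 4.4882 mm/d
ETc = Kc × ET₀ = 1.18 × 4.4882 = 5.2961 mm/d
Over 10 days: 5.2961 × 10 = 52.961 mm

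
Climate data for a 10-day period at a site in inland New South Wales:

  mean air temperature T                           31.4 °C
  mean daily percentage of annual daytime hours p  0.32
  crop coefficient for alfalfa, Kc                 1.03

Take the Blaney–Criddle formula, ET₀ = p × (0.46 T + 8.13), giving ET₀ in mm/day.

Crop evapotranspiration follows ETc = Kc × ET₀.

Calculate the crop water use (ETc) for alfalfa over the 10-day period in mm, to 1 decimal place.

ET₀ = 0.32 × (0.46 × 31.4 + 8.13) = 0.32 × 22.574 = 7.2237 mm/d
ETc = Kc × ET₀ = 1.03 × 7.2237 = 7.4404 mm/d
Over 10 days: 7.4404 × 10 = 74.404 mm

74.4 mm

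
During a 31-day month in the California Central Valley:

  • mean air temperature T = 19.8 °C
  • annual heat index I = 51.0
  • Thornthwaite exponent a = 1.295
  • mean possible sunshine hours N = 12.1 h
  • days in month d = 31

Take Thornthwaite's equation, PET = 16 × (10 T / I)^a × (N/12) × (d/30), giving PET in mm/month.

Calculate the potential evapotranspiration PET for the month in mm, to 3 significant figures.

10T/I = 10 × 19.8 / 51.0 = 3.8824
(10T/I)^a = 3.8824^1.295 = 5.7928
Uncorrected PET = 16 × 5.7928 = 92.685 mm
Correction = (N/12)(d/30) = (12.1/12)(31/30) = 1.0419
PET = 92.685 × 1.0419 = 96.569 mm/month

96.6 mm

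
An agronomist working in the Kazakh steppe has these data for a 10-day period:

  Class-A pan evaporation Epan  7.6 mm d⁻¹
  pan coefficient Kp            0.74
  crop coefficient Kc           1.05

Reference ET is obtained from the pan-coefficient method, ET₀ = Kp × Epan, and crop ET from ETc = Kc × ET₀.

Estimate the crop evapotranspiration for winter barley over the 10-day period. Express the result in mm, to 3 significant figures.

59.1 mm

ET₀ = 0.74 × 7.6 = 5.6240 mm/d
ETc = Kc × ET₀ = 1.05 × 5.6240 = 5.9052 mm/d
Over 10 days: 5.9052 × 10 = 59.052 mm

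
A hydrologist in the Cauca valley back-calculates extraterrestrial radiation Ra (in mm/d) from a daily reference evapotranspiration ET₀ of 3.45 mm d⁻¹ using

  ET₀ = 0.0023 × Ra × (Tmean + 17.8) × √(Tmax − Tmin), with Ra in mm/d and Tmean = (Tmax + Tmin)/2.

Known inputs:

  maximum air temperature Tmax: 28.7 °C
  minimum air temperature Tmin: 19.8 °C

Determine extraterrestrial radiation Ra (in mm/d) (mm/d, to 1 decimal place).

Tmean = 24.25 °C; √ΔT = 2.9833
Ra = ET₀ / [0.0023 × (Tmean+17.8) × √ΔT] = 3.45 / (0.0023 × 42.05 × 2.9833) = 11.957 mm/d

12.0 mm/d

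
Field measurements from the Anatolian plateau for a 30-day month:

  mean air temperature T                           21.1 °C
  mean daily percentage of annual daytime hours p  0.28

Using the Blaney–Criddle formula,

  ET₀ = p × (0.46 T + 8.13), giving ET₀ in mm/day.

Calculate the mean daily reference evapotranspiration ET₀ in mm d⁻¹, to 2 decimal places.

ET₀ = 0.28 × (0.46 × 21.1 + 8.13) = 0.28 × 17.836 = 4.9941 mm/d

4.99 mm d⁻¹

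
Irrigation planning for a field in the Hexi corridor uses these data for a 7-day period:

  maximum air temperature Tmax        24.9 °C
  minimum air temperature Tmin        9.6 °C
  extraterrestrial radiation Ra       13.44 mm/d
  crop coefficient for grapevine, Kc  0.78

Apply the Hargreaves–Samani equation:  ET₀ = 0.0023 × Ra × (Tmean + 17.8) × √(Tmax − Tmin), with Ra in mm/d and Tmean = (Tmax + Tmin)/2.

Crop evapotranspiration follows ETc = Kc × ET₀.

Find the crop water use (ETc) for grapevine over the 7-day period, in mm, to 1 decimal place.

23.1 mm

Tmean = (24.9 + 9.6)/2 = 17.25 °C
ET₀ = 0.0023 × 13.44 × (17.25 + 17.8) × √15.3 = 0.0023 × 13.44 × 35.05 × 3.9115 = 4.2380 mm/d
ETc = Kc × ET₀ = 0.78 × 4.2380 = 3.3056 mm/d
Over 7 days: 3.3056 × 7 = 23.139 mm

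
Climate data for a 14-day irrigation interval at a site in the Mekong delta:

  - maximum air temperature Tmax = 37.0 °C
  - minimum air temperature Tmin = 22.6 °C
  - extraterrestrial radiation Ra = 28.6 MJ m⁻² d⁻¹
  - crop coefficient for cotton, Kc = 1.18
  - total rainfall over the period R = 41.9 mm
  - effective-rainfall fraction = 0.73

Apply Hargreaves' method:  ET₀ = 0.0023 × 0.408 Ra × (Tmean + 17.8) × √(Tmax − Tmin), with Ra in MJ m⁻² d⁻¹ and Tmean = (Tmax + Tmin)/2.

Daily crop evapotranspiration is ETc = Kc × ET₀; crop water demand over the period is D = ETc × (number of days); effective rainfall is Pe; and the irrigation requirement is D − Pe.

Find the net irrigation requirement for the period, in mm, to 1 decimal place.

49.5 mm

Tmean = (37.0 + 22.6)/2 = 29.80 °C
0.408 Ra = 0.408 × 28.6 = 11.6688 mm/d equivalent
ET₀ = 0.0023 × 11.6688 × (29.80 + 17.8) × √14.4 = 0.0023 × 11.6688 × 47.60 × 3.7947 = 4.8477 mm/d
ETc = Kc × ET₀ = 1.18 × 4.8477 = 5.7203 mm/d
Crop demand D = ETc × 14 d = 5.7203 × 14 = 80.084 mm
Pe = 0.73 × 41.9 = 30.587 mm
D − Pe = 80.084 − 30.587 = 49.497 mm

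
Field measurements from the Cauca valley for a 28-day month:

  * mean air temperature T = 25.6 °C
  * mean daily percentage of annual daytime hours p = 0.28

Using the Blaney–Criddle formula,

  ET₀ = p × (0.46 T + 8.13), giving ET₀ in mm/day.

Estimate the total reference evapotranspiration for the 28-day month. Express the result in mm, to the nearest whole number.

ET₀ = 0.28 × (0.46 × 25.6 + 8.13) = 0.28 × 19.906 = 5.5737 mm/d
Monthly total = 5.5737 × 28 = 156.064 mm

156 mm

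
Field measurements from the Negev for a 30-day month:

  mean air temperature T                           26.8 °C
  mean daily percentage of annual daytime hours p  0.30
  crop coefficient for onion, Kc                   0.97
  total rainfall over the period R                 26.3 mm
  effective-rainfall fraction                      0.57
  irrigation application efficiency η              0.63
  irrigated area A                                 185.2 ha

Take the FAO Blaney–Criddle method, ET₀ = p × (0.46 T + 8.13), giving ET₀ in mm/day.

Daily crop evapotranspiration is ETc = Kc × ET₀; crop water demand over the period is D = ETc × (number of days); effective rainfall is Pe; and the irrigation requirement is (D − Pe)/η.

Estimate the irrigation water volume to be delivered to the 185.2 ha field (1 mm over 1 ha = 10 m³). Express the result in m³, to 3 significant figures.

ET₀ = 0.30 × (0.46 × 26.8 + 8.13) = 0.30 × 20.458 = 6.1374 mm/d
ETc = Kc × ET₀ = 0.97 × 6.1374 = 5.9533 mm/d
Crop demand D = ETc × 30 d = 5.9533 × 30 = 178.599 mm
Pe = 0.57 × 26.3 = 14.991 mm
D − Pe = 178.599 − 14.991 = 163.608 mm
Gross irrigation = 163.608 / 0.63 = 259.695 mm
Volume = 259.695 mm × 185.2 ha × 10 = 480955.1 m³

481000 m³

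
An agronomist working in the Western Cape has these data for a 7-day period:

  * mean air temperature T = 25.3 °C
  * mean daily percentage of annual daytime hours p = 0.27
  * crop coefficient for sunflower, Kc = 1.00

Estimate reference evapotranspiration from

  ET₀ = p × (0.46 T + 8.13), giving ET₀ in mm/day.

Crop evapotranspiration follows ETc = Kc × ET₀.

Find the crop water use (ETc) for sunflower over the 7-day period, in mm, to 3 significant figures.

37.4 mm

ET₀ = 0.27 × (0.46 × 25.3 + 8.13) = 0.27 × 19.768 = 5.3374 mm/d
ETc = Kc × ET₀ = 1.00 × 5.3374 = 5.3374 mm/d
Over 7 days: 5.3374 × 7 = 37.362 mm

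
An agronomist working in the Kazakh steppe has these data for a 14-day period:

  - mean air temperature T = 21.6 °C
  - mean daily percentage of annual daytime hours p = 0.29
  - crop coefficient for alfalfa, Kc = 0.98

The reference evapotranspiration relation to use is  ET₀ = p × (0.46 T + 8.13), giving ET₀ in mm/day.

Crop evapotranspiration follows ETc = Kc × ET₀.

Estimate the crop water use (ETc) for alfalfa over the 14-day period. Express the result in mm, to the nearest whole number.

ET₀ = 0.29 × (0.46 × 21.6 + 8.13) = 0.29 × 18.066 = 5.2391 mm/d
ETc = Kc × ET₀ = 0.98 × 5.2391 = 5.1343 mm/d
Over 14 days: 5.1343 × 14 = 71.880 mm

72 mm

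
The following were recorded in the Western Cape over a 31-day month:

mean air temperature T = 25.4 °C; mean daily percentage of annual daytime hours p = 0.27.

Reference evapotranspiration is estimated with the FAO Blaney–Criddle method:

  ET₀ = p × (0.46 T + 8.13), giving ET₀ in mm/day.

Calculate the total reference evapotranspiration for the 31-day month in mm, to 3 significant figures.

166 mm

ET₀ = 0.27 × (0.46 × 25.4 + 8.13) = 0.27 × 19.814 = 5.3498 mm/d
Monthly total = 5.3498 × 31 = 165.844 mm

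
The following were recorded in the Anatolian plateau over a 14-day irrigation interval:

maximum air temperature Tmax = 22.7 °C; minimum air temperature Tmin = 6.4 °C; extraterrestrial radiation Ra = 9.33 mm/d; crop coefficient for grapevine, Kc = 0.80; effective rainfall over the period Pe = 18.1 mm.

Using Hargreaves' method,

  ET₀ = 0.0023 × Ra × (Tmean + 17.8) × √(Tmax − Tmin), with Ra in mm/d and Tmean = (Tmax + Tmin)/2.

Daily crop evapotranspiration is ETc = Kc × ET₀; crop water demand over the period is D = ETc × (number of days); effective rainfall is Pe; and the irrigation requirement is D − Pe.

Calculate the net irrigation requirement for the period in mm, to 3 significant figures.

Tmean = (22.7 + 6.4)/2 = 14.55 °C
ET₀ = 0.0023 × 9.33 × (14.55 + 17.8) × √16.3 = 0.0023 × 9.33 × 32.35 × 4.0373 = 2.8027 mm/d
ETc = Kc × ET₀ = 0.80 × 2.8027 = 2.2422 mm/d
Crop demand D = ETc × 14 d = 2.2422 × 14 = 31.391 mm
D − Pe = 31.391 − 18.1 = 13.291 mm

13.3 mm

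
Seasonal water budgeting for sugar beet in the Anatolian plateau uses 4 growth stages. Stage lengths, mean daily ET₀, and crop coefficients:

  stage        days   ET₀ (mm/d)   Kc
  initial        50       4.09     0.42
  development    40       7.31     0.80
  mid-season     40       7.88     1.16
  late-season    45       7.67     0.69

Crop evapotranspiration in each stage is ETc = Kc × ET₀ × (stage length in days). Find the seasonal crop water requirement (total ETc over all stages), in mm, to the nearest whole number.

initial: 0.42 × 4.09 × 50 = 85.89 mm
development: 0.80 × 7.31 × 40 = 233.92 mm
mid-season: 1.16 × 7.88 × 40 = 365.63 mm
late-season: 0.69 × 7.67 × 45 = 238.15 mm
Seasonal total = 923.59 mm

924 mm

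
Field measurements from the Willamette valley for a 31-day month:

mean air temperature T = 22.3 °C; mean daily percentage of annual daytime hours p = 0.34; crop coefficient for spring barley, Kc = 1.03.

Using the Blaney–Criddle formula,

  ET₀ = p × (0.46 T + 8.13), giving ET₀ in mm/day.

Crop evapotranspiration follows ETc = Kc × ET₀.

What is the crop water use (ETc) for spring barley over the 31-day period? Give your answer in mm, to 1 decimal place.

ET₀ = 0.34 × (0.46 × 22.3 + 8.13) = 0.34 × 18.388 = 6.2519 mm/d
ETc = Kc × ET₀ = 1.03 × 6.2519 = 6.4395 mm/d
Over 31 days: 6.4395 × 31 = 199.625 mm

199.6 mm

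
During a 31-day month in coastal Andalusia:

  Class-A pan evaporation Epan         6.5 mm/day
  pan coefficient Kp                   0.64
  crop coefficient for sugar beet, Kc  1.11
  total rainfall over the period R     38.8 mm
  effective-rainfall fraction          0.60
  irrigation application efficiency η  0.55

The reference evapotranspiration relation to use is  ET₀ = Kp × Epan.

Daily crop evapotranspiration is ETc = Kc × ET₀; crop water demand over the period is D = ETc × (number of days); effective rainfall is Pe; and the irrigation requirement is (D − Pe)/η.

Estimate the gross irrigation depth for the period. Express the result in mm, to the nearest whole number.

ET₀ = 0.64 × 6.5 = 4.1600 mm/d
ETc = Kc × ET₀ = 1.11 × 4.1600 = 4.6176 mm/d
Crop demand D = ETc × 31 d = 4.6176 × 31 = 143.146 mm
Pe = 0.60 × 38.8 = 23.280 mm
D − Pe = 143.146 − 23.280 = 119.866 mm
Gross irrigation = 119.866 / 0.55 = 217.938 mm

218 mm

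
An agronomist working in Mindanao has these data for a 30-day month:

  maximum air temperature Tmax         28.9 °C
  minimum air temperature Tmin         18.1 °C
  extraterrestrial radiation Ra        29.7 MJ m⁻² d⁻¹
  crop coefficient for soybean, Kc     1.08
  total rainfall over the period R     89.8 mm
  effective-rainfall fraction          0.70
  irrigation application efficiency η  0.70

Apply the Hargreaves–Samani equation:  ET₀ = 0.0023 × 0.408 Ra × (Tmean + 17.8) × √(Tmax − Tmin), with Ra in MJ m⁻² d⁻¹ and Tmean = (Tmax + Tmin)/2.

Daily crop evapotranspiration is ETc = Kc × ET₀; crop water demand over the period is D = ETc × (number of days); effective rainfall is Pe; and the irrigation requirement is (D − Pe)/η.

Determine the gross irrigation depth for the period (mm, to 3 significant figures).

Tmean = (28.9 + 18.1)/2 = 23.50 °C
0.408 Ra = 0.408 × 29.7 = 12.1176 mm/d equivalent
ET₀ = 0.0023 × 12.1176 × (23.50 + 17.8) × √10.8 = 0.0023 × 12.1176 × 41.30 × 3.2863 = 3.7827 mm/d
ETc = Kc × ET₀ = 1.08 × 3.7827 = 4.0853 mm/d
Crop demand D = ETc × 30 d = 4.0853 × 30 = 122.559 mm
Pe = 0.70 × 89.8 = 62.860 mm
D − Pe = 122.559 − 62.860 = 59.699 mm
Gross irrigation = 59.699 / 0.70 = 85.284 mm

85.3 mm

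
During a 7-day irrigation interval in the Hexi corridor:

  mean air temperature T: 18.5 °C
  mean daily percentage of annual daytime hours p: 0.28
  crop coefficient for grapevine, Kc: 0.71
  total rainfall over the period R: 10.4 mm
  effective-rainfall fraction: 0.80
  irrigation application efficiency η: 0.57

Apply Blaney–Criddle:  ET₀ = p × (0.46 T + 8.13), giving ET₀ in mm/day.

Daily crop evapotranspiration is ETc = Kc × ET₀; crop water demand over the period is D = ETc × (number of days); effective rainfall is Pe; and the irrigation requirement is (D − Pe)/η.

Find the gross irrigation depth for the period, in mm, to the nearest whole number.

26 mm

ET₀ = 0.28 × (0.46 × 18.5 + 8.13) = 0.28 × 16.640 = 4.6592 mm/d
ETc = Kc × ET₀ = 0.71 × 4.6592 = 3.3080 mm/d
Crop demand D = ETc × 7 d = 3.3080 × 7 = 23.156 mm
Pe = 0.80 × 10.4 = 8.320 mm
D − Pe = 23.156 − 8.320 = 14.836 mm
Gross irrigation = 14.836 / 0.57 = 26.028 mm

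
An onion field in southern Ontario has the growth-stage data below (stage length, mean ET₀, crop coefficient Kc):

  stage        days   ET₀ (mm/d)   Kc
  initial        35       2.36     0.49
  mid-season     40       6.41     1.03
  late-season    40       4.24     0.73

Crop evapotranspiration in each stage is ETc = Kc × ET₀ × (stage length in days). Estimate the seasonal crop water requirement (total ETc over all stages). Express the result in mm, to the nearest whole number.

428 mm

initial: 0.49 × 2.36 × 35 = 40.47 mm
mid-season: 1.03 × 6.41 × 40 = 264.09 mm
late-season: 0.73 × 4.24 × 40 = 123.81 mm
Seasonal total = 428.37 mm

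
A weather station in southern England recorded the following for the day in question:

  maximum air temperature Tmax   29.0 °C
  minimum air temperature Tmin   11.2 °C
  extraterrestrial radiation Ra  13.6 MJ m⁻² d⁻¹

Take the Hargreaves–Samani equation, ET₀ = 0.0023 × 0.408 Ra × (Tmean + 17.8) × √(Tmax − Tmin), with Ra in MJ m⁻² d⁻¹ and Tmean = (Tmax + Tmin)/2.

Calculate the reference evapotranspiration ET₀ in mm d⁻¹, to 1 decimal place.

Tmean = (29.0 + 11.2)/2 = 20.10 °C
0.408 Ra = 0.408 × 13.6 = 5.5488 mm/d equivalent
ET₀ = 0.0023 × 5.5488 × (20.10 + 17.8) × √17.8 = 0.0023 × 5.5488 × 37.90 × 4.2190 = 2.0407 mm/d

2.0 mm d⁻¹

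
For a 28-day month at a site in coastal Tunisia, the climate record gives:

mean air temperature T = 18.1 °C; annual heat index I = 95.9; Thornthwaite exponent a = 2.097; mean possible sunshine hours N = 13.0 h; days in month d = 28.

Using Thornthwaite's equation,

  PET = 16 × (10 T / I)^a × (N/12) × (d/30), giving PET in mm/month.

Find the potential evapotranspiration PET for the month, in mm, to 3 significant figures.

10T/I = 10 × 18.1 / 95.9 = 1.8874
(10T/I)^a = 1.8874^2.097 = 3.7887
Uncorrected PET = 16 × 3.7887 = 60.619 mm
Correction = (N/12)(d/30) = (13.0/12)(28/30) = 1.0111
PET = 60.619 × 1.0111 = 61.292 mm/month

61.3 mm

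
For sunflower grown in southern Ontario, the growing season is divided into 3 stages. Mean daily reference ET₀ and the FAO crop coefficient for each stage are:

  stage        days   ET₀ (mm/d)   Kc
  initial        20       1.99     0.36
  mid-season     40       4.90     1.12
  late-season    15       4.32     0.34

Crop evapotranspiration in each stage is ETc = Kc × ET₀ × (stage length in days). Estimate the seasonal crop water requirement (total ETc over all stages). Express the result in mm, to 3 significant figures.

256 mm

initial: 0.36 × 1.99 × 20 = 14.33 mm
mid-season: 1.12 × 4.90 × 40 = 219.52 mm
late-season: 0.34 × 4.32 × 15 = 22.03 mm
Seasonal total = 255.88 mm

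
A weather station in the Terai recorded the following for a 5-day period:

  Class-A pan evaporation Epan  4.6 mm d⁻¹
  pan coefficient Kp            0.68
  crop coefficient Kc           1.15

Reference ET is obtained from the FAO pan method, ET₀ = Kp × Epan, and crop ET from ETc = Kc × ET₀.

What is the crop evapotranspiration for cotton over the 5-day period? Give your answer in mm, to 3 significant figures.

ET₀ = 0.68 × 4.6 = 3.1280 mm/d
ETc = Kc × ET₀ = 1.15 × 3.1280 = 3.5972 mm/d
Over 5 days: 3.5972 × 5 = 17.986 mm

18.0 mm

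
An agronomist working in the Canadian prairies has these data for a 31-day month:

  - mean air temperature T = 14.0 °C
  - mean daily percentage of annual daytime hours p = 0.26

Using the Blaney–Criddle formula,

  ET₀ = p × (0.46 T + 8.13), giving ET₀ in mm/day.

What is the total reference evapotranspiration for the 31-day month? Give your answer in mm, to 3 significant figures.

117 mm

ET₀ = 0.26 × (0.46 × 14.0 + 8.13) = 0.26 × 14.570 = 3.7882 mm/d
Monthly total = 3.7882 × 31 = 117.434 mm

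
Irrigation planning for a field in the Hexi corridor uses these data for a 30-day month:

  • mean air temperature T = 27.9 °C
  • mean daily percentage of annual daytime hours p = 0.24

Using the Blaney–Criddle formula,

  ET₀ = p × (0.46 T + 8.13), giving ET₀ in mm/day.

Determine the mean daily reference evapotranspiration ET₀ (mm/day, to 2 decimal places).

5.03 mm/day

ET₀ = 0.24 × (0.46 × 27.9 + 8.13) = 0.24 × 20.964 = 5.0314 mm/d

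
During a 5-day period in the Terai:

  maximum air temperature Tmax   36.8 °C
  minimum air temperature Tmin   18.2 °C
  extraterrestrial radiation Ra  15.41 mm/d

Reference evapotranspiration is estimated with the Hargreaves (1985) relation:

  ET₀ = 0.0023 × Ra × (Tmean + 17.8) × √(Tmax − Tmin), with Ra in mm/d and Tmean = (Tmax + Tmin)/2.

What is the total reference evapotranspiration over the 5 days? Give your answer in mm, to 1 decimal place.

Tmean = (36.8 + 18.2)/2 = 27.50 °C
ET₀ = 0.0023 × 15.41 × (27.50 + 17.8) × √18.6 = 0.0023 × 15.41 × 45.30 × 4.3128 = 6.9245 mm/d
Over 5 days: 6.9245 × 5 = 34.623 mm

34.6 mm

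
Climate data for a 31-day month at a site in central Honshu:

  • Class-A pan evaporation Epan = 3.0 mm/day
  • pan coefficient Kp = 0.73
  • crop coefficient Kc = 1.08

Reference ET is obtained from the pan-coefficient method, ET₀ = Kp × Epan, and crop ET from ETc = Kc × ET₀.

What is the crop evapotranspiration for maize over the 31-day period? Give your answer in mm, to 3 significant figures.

ET₀ = 0.73 × 3.0 = 2.1900 mm/d
ETc = Kc × ET₀ = 1.08 × 2.1900 = 2.3652 mm/d
Over 31 days: 2.3652 × 31 = 73.321 mm

73.3 mm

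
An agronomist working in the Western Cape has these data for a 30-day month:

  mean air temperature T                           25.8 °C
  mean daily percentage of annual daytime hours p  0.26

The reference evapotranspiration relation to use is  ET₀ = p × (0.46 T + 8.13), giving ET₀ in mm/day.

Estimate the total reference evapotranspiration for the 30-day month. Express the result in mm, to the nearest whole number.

156 mm

ET₀ = 0.26 × (0.46 × 25.8 + 8.13) = 0.26 × 19.998 = 5.1995 mm/d
Monthly total = 5.1995 × 30 = 155.985 mm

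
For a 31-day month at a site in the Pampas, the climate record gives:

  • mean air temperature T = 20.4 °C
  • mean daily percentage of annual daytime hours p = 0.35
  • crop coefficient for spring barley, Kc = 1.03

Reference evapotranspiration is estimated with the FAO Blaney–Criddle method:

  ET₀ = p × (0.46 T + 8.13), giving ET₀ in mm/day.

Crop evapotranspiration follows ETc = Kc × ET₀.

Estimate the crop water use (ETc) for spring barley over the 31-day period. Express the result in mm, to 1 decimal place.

195.7 mm

ET₀ = 0.35 × (0.46 × 20.4 + 8.13) = 0.35 × 17.514 = 6.1299 mm/d
ETc = Kc × ET₀ = 1.03 × 6.1299 = 6.3138 mm/d
Over 31 days: 6.3138 × 31 = 195.728 mm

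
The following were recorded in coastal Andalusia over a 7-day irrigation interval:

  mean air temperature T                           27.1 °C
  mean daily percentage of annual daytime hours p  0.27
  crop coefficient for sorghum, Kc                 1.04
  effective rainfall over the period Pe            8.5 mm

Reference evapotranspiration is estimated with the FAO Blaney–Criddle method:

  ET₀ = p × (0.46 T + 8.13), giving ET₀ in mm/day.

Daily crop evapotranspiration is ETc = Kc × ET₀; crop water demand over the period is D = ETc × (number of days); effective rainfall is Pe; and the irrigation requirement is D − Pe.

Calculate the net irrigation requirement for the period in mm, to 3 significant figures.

32.0 mm

ET₀ = 0.27 × (0.46 × 27.1 + 8.13) = 0.27 × 20.596 = 5.5609 mm/d
ETc = Kc × ET₀ = 1.04 × 5.5609 = 5.7833 mm/d
Crop demand D = ETc × 7 d = 5.7833 × 7 = 40.483 mm
D − Pe = 40.483 − 8.5 = 31.983 mm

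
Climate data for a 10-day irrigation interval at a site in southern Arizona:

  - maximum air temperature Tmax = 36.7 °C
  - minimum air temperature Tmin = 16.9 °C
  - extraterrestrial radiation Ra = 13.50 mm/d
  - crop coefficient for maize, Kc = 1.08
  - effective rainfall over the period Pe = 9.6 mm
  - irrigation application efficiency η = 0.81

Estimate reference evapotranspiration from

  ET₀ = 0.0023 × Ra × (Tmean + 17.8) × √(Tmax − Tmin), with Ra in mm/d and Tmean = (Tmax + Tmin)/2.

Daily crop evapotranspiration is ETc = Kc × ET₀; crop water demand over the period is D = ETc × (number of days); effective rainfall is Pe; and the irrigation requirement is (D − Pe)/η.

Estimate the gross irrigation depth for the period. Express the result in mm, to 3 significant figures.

Tmean = (36.7 + 16.9)/2 = 26.80 °C
ET₀ = 0.0023 × 13.50 × (26.80 + 17.8) × √19.8 = 0.0023 × 13.50 × 44.60 × 4.4497 = 6.1621 mm/d
ETc = Kc × ET₀ = 1.08 × 6.1621 = 6.6551 mm/d
Crop demand D = ETc × 10 d = 6.6551 × 10 = 66.551 mm
D − Pe = 66.551 − 9.6 = 56.951 mm
Gross irrigation = 56.951 / 0.81 = 70.310 mm

70.3 mm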